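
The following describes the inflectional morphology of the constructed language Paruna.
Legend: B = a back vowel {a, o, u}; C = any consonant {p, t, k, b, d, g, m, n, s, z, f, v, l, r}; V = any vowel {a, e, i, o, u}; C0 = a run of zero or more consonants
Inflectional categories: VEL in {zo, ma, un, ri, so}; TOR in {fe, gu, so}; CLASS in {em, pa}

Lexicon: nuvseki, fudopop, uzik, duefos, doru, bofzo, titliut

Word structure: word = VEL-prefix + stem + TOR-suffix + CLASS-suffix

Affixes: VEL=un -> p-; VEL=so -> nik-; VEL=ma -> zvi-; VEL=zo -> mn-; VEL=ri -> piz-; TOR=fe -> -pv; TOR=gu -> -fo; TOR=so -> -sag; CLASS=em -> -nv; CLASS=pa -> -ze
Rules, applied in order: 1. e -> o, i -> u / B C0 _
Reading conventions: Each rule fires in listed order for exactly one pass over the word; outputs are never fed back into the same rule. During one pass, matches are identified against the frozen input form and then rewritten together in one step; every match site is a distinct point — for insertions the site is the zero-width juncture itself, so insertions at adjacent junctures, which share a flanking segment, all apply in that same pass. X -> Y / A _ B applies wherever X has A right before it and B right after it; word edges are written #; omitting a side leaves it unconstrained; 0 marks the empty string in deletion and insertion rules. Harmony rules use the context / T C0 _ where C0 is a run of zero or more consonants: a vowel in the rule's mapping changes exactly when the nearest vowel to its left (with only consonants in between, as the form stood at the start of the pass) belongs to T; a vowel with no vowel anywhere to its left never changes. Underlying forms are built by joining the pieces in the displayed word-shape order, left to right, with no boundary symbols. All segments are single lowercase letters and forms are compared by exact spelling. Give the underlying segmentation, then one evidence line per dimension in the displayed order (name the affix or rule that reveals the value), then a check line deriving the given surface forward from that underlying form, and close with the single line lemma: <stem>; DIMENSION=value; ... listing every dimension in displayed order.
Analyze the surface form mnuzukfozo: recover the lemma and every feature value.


underlying: mn-uzik-fo-ze
VEL=zo - signalled by the affix mn-
TOR=gu - signalled by the affix -fo
CLASS=pa - signalled by the affix -ze
check: mnuzikfoze -> mnuzukfozo
lemma: uzik; VEL=zo; TOR=gu; CLASS=pa


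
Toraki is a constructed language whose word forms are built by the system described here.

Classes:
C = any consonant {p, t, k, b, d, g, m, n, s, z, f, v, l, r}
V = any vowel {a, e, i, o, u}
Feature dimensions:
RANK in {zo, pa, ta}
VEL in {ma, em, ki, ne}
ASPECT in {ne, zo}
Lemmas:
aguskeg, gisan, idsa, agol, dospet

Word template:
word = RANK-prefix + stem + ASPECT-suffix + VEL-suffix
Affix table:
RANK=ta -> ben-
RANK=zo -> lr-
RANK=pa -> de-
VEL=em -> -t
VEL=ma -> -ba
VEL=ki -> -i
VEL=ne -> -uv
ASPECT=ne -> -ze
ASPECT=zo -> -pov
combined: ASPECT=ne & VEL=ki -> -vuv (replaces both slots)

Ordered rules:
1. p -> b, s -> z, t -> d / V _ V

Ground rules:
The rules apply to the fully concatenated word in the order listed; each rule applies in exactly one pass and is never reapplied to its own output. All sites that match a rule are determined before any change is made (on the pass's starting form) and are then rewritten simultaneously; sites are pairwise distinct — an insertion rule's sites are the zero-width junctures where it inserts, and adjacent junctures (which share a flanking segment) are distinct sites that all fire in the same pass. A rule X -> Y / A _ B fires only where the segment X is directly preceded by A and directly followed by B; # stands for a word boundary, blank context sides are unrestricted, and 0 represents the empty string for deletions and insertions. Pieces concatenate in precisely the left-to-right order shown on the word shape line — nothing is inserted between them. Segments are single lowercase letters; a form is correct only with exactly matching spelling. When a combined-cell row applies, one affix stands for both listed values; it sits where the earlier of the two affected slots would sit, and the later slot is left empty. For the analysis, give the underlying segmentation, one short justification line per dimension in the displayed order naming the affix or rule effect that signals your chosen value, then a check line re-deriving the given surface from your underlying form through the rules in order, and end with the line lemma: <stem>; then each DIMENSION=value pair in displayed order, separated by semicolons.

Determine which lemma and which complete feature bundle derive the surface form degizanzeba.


underlying: de-gisan-ze-ba
RANK=pa - signalled by the affix de-
VEL=ma - signalled by the affix -ba
ASPECT=ne - signalled by the affix -ze
check: degisanzeba -> degizanzeba
lemma: gisan; RANK=pa; VEL=ma; ASPECT=ne


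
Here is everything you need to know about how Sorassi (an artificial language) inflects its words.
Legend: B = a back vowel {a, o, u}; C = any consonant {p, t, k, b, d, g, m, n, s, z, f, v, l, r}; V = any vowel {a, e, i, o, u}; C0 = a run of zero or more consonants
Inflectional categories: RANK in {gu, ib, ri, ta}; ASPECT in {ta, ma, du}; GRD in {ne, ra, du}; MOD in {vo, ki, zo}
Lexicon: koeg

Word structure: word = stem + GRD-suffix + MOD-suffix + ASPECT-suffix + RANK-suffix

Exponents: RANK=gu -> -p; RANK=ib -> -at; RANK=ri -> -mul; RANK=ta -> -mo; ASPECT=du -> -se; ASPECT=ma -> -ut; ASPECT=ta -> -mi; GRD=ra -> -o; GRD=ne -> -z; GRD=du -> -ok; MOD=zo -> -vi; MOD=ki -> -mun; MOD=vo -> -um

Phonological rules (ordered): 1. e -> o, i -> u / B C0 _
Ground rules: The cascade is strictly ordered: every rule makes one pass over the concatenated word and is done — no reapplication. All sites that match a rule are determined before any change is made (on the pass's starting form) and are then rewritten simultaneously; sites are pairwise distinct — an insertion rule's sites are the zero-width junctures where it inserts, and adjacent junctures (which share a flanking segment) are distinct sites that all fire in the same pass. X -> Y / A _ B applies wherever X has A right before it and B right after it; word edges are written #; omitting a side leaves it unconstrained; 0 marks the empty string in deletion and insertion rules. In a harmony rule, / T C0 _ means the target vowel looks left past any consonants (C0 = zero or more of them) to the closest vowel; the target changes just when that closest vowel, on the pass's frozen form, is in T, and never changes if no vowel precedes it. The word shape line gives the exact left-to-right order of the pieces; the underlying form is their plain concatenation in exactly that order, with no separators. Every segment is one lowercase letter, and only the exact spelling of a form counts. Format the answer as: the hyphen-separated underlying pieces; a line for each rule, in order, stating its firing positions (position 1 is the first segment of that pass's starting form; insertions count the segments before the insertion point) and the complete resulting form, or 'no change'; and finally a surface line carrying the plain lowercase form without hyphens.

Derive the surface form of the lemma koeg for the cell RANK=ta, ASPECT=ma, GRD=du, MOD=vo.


underlying: koeg-ok-um-ut-mo
1. e -> o, i -> u / B C0 _: fires at position(s) 3: koogokumutmo
surface: koogokumutmo


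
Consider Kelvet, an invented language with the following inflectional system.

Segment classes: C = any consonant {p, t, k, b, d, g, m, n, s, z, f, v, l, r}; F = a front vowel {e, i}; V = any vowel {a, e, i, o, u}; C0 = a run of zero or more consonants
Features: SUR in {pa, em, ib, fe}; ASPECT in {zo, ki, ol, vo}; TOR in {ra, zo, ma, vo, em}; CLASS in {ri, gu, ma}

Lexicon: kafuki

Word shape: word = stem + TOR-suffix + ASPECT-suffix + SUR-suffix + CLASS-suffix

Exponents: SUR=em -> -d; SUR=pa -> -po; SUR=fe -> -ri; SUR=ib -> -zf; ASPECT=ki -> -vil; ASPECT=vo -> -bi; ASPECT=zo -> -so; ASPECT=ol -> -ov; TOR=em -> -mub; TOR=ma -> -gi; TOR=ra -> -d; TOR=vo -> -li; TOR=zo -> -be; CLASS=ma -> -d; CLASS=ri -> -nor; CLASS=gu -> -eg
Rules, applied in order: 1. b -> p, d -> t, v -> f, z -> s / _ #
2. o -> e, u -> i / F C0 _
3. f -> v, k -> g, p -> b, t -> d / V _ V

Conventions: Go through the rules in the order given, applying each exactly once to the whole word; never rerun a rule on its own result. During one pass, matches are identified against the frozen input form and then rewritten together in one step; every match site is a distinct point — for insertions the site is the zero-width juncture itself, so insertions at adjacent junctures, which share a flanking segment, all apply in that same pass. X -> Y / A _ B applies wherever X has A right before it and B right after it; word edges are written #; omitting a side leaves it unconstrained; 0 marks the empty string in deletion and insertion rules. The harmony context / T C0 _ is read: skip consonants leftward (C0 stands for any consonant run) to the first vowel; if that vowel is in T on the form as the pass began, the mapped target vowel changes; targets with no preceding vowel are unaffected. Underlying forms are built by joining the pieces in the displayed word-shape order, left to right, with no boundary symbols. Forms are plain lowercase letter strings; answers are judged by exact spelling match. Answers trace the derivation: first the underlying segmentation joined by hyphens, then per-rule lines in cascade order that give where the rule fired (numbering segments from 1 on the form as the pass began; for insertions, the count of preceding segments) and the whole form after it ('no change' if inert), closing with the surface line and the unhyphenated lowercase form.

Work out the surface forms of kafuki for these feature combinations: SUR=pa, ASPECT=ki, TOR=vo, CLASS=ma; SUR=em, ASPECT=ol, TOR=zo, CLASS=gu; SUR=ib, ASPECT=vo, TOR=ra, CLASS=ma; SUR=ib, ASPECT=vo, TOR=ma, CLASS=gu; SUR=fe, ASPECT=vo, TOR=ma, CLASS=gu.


cell SUR=pa, ASPECT=ki, TOR=vo, CLASS=ma:
underlying: kafuki-li-vil-po-d
1. b -> p, d -> t, v -> f, z -> s / _ #: fires at position(s) 14: kafukilivilpot
2. o -> e, u -> i / F C0 _: fires at position(s) 13: kafukilivilpet
3. f -> v, k -> g, p -> b, t -> d / V _ V: fires at position(s) 3, 5: kavugilivilpet
surface: kavugilivilpet

cell SUR=em, ASPECT=ol, TOR=zo, CLASS=gu:
underlying: kafuki-be-ov-d-eg
1. b -> p, d -> t, v -> f, z -> s / _ #: no change
2. o -> e, u -> i / F C0 _: fires at position(s) 9: kafukibeevdeg
3. f -> v, k -> g, p -> b, t -> d / V _ V: fires at position(s) 3, 5: kavugibeevdeg
surface: kavugibeevdeg

cell SUR=ib, ASPECT=vo, TOR=ra, CLASS=ma:
underlying: kafuki-d-bi-zf-d
1. b -> p, d -> t, v -> f, z -> s / _ #: fires at position(s) 12: kafukidbizft
2. o -> e, u -> i / F C0 _: no change
3. f -> v, k -> g, p -> b, t -> d / V _ V: fires at position(s) 3, 5: kavugidbizft
surface: kavugidbizft

cell SUR=ib, ASPECT=vo, TOR=ma, CLASS=gu:
underlying: kafuki-gi-bi-zf-eg
1. b -> p, d -> t, v -> f, z -> s / _ #: no change
2. o -> e, u -> i / F C0 _: no change
3. f -> v, k -> g, p -> b, t -> d / V _ V: fires at position(s) 3, 5: kavugigibizfeg
surface: kavugigibizfeg

cell SUR=fe, ASPECT=vo, TOR=ma, CLASS=gu:
underlying: kafuki-gi-bi-ri-eg
1. b -> p, d -> t, v -> f, z -> s / _ #: no change
2. o -> e, u -> i / F C0 _: no change
3. f -> v, k -> g, p -> b, t -> d / V _ V: fires at position(s) 3, 5: kavugigibirieg
surface: kavugigibirieg


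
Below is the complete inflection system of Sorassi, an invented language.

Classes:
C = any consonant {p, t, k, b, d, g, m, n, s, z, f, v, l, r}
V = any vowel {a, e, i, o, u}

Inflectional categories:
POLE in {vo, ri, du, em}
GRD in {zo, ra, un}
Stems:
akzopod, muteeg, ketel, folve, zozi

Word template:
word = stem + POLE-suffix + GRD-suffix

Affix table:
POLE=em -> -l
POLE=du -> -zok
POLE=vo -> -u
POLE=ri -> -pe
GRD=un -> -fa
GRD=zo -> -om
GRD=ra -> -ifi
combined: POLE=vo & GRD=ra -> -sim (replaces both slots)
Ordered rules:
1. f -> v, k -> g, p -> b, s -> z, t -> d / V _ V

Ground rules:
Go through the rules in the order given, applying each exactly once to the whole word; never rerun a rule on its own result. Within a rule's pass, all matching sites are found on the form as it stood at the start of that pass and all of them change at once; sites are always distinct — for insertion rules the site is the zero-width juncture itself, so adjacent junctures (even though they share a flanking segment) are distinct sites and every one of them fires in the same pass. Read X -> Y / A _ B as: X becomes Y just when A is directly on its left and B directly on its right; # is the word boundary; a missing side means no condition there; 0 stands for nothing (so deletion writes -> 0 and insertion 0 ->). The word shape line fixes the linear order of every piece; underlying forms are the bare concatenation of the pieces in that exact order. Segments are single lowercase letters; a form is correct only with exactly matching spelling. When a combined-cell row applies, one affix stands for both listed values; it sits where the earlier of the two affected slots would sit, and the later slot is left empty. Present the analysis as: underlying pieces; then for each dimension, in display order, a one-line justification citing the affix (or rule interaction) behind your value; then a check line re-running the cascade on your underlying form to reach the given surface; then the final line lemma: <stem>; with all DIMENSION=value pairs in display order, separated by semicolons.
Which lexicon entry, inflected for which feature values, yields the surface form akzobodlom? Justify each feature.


underlying: akzopod-l-om
POLE=em - signalled by the affix -l
GRD=zo - signalled by the affix -om
check: akzopodlom -> akzobodlom
lemma: akzopod; POLE=em; GRD=zo


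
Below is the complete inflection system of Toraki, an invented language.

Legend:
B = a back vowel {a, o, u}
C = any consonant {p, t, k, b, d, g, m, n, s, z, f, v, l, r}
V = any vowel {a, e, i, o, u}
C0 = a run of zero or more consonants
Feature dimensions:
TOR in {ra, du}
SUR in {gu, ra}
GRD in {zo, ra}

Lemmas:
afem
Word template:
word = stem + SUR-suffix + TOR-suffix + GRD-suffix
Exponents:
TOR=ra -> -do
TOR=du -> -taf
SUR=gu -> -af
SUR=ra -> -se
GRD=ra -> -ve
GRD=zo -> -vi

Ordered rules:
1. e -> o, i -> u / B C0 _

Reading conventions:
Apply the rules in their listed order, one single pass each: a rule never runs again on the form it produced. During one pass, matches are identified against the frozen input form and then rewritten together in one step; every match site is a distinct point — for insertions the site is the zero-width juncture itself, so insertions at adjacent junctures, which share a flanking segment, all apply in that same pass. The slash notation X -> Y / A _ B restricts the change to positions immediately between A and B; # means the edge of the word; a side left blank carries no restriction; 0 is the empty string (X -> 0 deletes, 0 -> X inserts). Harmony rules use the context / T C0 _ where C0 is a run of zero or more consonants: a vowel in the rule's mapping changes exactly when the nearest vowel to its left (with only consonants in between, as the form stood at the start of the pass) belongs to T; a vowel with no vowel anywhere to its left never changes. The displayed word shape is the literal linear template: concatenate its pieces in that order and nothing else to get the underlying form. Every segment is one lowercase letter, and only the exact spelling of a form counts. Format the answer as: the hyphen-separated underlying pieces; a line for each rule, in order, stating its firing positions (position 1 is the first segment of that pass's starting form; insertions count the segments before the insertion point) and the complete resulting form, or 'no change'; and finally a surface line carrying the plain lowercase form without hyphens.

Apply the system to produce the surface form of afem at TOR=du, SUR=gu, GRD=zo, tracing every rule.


underlying: afem-af-taf-vi
1. e -> o, i -> u / B C0 _: fires at position(s) 3, 11: afomaftafvu
surface: afomaftafvu


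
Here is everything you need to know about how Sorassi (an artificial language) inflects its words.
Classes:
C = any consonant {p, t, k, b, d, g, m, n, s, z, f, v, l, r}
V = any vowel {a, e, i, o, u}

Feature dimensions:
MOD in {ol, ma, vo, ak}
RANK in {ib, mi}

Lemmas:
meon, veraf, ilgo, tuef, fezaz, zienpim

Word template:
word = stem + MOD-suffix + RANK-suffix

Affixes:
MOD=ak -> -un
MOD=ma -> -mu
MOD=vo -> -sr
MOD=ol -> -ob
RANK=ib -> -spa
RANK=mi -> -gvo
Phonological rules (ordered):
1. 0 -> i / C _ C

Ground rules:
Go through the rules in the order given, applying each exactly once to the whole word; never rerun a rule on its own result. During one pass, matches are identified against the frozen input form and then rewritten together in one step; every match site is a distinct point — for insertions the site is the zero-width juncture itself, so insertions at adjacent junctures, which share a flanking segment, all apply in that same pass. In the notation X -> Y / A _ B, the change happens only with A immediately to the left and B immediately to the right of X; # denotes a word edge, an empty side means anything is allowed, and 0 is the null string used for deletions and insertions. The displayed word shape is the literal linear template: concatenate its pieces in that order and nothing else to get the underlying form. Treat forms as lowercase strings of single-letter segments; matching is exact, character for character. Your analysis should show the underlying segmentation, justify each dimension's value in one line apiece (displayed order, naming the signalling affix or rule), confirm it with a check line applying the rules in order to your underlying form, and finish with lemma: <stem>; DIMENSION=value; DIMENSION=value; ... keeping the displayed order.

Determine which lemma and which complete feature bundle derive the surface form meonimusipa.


underlying: meon-mu-spa
MOD=ma - signalled by the affix -mu
RANK=ib - signalled by the affix -spa
check: meonmuspa -> meonimusipa
lemma: meon; MOD=ma; RANK=ib


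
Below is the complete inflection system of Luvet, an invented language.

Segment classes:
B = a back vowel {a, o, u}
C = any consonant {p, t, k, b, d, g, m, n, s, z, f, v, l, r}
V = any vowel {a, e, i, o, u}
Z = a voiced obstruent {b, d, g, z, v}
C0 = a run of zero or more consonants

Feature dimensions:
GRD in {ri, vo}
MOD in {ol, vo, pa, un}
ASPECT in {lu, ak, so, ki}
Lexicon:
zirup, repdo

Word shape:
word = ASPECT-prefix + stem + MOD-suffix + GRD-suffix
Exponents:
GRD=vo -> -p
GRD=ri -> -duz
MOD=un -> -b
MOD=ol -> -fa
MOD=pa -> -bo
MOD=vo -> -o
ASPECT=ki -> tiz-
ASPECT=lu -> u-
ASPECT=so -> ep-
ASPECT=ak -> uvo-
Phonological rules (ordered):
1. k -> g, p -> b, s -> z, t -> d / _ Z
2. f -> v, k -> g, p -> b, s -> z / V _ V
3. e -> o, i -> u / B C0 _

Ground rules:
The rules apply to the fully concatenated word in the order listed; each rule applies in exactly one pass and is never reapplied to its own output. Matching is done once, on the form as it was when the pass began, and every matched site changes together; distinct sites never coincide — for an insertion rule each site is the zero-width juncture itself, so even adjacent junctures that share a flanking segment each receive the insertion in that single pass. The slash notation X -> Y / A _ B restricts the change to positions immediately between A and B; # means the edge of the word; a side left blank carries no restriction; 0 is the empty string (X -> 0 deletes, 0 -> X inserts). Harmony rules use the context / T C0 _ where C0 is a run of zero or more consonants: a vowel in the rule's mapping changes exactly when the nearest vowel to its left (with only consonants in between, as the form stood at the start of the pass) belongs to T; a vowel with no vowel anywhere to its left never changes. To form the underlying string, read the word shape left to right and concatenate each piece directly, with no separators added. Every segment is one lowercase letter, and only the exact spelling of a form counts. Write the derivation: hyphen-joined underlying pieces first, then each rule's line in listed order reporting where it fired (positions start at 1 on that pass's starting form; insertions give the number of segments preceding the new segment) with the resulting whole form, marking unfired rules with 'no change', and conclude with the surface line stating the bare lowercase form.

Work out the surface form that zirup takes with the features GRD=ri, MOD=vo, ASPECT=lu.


underlying: u-zirup-o-duz
1. k -> g, p -> b, s -> z, t -> d / _ Z: no change
2. f -> v, k -> g, p -> b, s -> z / V _ V: fires at position(s) 6: uziruboduz
3. e -> o, i -> u / B C0 _: fires at position(s) 3: uzuruboduz
surface: uzuruboduz


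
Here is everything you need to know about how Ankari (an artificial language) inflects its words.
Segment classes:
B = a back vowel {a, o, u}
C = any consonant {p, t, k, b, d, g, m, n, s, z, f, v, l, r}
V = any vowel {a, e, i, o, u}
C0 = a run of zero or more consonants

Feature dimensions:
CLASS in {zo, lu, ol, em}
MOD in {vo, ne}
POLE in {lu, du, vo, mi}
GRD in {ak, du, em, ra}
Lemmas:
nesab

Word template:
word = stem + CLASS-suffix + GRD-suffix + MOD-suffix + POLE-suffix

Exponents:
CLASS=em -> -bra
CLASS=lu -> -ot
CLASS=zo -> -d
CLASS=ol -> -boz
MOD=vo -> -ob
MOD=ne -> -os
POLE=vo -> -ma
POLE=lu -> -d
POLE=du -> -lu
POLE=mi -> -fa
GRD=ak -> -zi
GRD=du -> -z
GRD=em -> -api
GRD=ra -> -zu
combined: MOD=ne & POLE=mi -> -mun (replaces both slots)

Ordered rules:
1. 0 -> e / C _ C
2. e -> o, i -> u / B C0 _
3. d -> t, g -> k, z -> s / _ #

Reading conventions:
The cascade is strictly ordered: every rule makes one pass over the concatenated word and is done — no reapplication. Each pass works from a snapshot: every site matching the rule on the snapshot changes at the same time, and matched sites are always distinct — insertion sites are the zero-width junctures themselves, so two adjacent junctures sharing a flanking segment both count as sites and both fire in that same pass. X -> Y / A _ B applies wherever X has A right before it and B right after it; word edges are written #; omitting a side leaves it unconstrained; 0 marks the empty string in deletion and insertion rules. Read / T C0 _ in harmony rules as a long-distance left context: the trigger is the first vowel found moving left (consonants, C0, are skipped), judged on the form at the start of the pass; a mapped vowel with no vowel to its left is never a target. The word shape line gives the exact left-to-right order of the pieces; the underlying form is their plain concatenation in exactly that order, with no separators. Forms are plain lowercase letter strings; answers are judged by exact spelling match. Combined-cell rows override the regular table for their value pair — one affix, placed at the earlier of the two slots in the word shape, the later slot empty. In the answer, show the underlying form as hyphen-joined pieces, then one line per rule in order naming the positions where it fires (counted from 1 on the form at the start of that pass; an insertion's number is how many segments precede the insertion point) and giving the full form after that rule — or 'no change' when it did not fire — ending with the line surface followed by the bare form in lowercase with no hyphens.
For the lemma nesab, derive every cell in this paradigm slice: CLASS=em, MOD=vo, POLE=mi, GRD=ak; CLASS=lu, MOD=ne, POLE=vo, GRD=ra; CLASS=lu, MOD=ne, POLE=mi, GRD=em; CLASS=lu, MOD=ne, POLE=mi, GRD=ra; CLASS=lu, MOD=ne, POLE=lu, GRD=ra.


cell CLASS=em, MOD=vo, POLE=mi, GRD=ak:
underlying: nesab-bra-zi-ob-fa
1. 0 -> e / C _ C: inserts after position(s) 5, 6, 12: nesabeberaziobefa
2. e -> o, i -> u / B C0 _: fires at position(s) 6, 12, 15: nesaboberazuobofa
3. d -> t, g -> k, z -> s / _ #: no change
surface: nesaboberazuobofa

cell CLASS=lu, MOD=ne, POLE=vo, GRD=ra:
underlying: nesab-ot-zu-os-ma
1. 0 -> e / C _ C: inserts after position(s) 7, 11: nesabotezuosema
2. e -> o, i -> u / B C0 _: fires at position(s) 8, 13: nesabotozuosoma
3. d -> t, g -> k, z -> s / _ #: no change
surface: nesabotozuosoma

cell CLASS=lu, MOD=ne, POLE=mi, GRD=em:
underlying: nesab-ot-api-mun
1. 0 -> e / C _ C: no change
2. e -> o, i -> u / B C0 _: fires at position(s) 10: nesabotapumun
3. d -> t, g -> k, z -> s / _ #: no change
surface: nesabotapumun

cell CLASS=lu, MOD=ne, POLE=mi, GRD=ra:
underlying: nesab-ot-zu-mun
1. 0 -> e / C _ C: inserts after position(s) 7: nesabotezumun
2. e -> o, i -> u / B C0 _: fires at position(s) 8: nesabotozumun
3. d -> t, g -> k, z -> s / _ #: no change
surface: nesabotozumun

cell CLASS=lu, MOD=ne, POLE=lu, GRD=ra:
underlying: nesab-ot-zu-os-d
1. 0 -> e / C _ C: inserts after position(s) 7, 11: nesabotezuosed
2. e -> o, i -> u / B C0 _: fires at position(s) 8, 13: nesabotozuosod
3. d -> t, g -> k, z -> s / _ #: fires at position(s) 14: nesabotozuosot
surface: nesabotozuosot


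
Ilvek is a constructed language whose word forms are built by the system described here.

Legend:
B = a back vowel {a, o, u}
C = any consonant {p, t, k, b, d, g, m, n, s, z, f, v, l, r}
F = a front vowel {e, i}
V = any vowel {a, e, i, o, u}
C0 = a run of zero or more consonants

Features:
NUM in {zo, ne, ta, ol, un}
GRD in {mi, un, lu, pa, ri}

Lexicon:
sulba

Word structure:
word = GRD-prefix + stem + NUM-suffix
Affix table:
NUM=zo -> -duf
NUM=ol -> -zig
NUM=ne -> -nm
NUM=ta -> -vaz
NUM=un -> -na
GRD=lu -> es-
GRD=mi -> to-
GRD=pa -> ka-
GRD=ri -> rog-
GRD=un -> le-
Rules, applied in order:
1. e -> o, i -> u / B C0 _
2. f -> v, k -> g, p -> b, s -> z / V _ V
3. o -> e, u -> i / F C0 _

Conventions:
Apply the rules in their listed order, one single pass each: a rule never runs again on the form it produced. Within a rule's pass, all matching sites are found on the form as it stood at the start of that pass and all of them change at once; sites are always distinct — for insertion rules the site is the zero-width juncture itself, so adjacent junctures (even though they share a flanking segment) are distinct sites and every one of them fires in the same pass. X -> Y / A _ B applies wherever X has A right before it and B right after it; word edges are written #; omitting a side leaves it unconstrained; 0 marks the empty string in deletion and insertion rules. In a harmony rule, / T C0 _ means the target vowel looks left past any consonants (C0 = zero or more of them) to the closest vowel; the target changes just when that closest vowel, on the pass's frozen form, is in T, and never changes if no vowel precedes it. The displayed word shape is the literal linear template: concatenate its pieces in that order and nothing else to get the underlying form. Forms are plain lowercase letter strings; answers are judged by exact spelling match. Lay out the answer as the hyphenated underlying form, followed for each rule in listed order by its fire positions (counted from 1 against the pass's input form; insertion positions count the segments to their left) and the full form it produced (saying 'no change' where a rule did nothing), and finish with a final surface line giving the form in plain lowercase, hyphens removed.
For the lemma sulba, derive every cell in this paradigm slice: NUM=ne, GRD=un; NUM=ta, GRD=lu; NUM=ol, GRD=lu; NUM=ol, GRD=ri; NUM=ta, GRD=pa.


cell NUM=ne, GRD=un:
underlying: le-sulba-nm
1. e -> o, i -> u / B C0 _: no change
2. f -> v, k -> g, p -> b, s -> z / V _ V: fires at position(s) 3: lezulbanm
3. o -> e, u -> i / F C0 _: fires at position(s) 4: lezilbanm
surface: lezilbanm

cell NUM=ta, GRD=lu:
underlying: es-sulba-vaz
1. e -> o, i -> u / B C0 _: no change
2. f -> v, k -> g, p -> b, s -> z / V _ V: no change
3. o -> e, u -> i / F C0 _: fires at position(s) 4: essilbavaz
surface: essilbavaz

cell NUM=ol, GRD=lu:
underlying: es-sulba-zig
1. e -> o, i -> u / B C0 _: fires at position(s) 9: essulbazug
2. f -> v, k -> g, p -> b, s -> z / V _ V: no change
3. o -> e, u -> i / F C0 _: fires at position(s) 4: essilbazug
surface: essilbazug

cell NUM=ol, GRD=ri:
underlying: rog-sulba-zig
1. e -> o, i -> u / B C0 _: fires at position(s) 10: rogsulbazug
2. f -> v, k -> g, p -> b, s -> z / V _ V: no change
3. o -> e, u -> i / F C0 _: no change
surface: rogsulbazug

cell NUM=ta, GRD=pa:
underlying: ka-sulba-vaz
1. e -> o, i -> u / B C0 _: no change
2. f -> v, k -> g, p -> b, s -> z / V _ V: fires at position(s) 3: kazulbavaz
3. o -> e, u -> i / F C0 _: no change
surface: kazulbavaz


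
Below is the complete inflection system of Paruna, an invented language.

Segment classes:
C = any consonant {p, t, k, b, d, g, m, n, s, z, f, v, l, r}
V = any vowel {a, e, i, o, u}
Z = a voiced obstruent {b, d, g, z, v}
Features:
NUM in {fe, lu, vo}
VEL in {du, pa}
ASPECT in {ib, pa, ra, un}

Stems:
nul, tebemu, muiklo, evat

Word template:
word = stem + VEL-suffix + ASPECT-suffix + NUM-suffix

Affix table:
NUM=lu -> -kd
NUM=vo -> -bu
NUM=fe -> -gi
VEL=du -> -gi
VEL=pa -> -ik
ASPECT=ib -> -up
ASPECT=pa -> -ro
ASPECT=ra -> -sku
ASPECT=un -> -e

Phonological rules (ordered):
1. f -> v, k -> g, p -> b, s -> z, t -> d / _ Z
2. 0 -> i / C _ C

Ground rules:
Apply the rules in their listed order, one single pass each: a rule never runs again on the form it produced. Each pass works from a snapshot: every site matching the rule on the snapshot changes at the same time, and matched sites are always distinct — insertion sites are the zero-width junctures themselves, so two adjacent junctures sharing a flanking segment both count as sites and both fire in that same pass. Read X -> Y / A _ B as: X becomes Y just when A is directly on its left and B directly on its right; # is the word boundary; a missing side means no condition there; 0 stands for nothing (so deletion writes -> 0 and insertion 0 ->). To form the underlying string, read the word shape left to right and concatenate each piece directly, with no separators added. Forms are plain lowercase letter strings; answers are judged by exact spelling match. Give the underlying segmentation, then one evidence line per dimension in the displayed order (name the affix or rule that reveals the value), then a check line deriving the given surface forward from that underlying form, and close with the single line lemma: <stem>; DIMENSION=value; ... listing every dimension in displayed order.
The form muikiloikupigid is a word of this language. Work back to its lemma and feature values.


underlying: muiklo-ik-up-kd
NUM=lu - signalled by the affix -kd
VEL=pa - signalled by the affix -ik
ASPECT=ib - signalled by the affix -up
check: muikloikupkd -> muikloikupgd -> muikiloikupigid
lemma: muiklo; NUM=lu; VEL=pa; ASPECT=ib


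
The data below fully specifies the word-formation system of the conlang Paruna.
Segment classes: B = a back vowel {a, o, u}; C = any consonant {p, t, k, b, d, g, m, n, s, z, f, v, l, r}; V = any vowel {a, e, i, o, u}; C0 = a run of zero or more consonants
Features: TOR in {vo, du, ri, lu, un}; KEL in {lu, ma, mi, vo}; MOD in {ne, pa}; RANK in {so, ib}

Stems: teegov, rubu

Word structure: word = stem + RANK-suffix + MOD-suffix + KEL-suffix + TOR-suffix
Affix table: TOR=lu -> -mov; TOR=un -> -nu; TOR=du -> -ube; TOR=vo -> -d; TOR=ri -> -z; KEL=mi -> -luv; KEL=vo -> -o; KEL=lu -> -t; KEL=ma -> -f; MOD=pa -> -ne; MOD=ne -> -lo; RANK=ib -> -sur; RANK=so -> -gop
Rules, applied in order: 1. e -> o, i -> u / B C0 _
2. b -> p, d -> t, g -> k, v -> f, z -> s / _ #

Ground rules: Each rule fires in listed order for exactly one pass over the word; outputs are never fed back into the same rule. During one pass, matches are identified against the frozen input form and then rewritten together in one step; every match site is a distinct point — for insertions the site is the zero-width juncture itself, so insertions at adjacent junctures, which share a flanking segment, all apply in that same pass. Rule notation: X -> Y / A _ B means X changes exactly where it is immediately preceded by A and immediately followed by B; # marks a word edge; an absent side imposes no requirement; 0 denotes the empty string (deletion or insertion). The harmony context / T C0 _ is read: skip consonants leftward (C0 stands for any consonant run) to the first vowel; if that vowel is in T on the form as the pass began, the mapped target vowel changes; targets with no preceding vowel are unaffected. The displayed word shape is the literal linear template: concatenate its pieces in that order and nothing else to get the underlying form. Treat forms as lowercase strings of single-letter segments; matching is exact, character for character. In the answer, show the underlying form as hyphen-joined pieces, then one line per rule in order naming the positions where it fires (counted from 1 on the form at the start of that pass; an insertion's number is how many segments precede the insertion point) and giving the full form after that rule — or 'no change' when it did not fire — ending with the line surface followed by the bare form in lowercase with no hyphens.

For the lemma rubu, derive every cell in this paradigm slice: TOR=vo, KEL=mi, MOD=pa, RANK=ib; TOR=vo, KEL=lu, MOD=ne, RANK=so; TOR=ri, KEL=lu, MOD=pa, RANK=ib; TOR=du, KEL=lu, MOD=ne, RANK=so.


cell TOR=vo, KEL=mi, MOD=pa, RANK=ib:
underlying: rubu-sur-ne-luv-d
1. e -> o, i -> u / B C0 _: fires at position(s) 9: rubusurnoluvd
2. b -> p, d -> t, g -> k, v -> f, z -> s / _ #: fires at position(s) 13: rubusurnoluvt
surface: rubusurnoluvt

cell TOR=vo, KEL=lu, MOD=ne, RANK=so:
underlying: rubu-gop-lo-t-d
1. e -> o, i -> u / B C0 _: no change
2. b -> p, d -> t, g -> k, v -> f, z -> s / _ #: fires at position(s) 11: rubugoplott
surface: rubugoplott

cell TOR=ri, KEL=lu, MOD=pa, RANK=ib:
underlying: rubu-sur-ne-t-z
1. e -> o, i -> u / B C0 _: fires at position(s) 9: rubusurnotz
2. b -> p, d -> t, g -> k, v -> f, z -> s / _ #: fires at position(s) 11: rubusurnots
surface: rubusurnots

cell TOR=du, KEL=lu, MOD=ne, RANK=so:
underlying: rubu-gop-lo-t-ube
1. e -> o, i -> u / B C0 _: fires at position(s) 13: rubugoplotubo
2. b -> p, d -> t, g -> k, v -> f, z -> s / _ #: no change
surface: rubugoplotubo


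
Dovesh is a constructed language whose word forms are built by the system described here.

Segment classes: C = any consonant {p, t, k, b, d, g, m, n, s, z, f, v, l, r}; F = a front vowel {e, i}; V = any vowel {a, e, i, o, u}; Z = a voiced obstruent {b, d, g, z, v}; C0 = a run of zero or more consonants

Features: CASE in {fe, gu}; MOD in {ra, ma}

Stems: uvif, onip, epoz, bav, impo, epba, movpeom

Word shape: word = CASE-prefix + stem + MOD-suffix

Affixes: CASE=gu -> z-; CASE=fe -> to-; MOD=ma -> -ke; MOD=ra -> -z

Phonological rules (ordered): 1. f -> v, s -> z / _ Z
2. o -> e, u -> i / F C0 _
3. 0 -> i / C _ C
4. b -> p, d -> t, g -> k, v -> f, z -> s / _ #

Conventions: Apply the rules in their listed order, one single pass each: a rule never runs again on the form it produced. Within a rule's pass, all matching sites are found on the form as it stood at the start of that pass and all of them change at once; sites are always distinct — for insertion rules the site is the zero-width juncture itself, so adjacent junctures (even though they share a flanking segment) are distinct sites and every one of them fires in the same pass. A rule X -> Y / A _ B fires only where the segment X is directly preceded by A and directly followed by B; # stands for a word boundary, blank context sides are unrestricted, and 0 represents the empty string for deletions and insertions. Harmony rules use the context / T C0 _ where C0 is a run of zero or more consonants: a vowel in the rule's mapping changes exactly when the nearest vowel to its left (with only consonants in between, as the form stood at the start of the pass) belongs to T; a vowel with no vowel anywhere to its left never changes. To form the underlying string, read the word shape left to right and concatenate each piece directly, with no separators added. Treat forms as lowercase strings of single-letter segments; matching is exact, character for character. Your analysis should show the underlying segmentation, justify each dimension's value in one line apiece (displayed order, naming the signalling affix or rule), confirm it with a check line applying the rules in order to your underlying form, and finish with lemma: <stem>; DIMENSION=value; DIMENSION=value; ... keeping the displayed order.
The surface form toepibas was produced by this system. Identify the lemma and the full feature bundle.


underlying: to-epba-z
CASE=fe - signalled by the affix to-
MOD=ra - signalled by the affix -z
check: toepbaz -> toepbaz -> toepbaz -> toepibaz -> toepibas
lemma: epba; CASE=fe; MOD=ra


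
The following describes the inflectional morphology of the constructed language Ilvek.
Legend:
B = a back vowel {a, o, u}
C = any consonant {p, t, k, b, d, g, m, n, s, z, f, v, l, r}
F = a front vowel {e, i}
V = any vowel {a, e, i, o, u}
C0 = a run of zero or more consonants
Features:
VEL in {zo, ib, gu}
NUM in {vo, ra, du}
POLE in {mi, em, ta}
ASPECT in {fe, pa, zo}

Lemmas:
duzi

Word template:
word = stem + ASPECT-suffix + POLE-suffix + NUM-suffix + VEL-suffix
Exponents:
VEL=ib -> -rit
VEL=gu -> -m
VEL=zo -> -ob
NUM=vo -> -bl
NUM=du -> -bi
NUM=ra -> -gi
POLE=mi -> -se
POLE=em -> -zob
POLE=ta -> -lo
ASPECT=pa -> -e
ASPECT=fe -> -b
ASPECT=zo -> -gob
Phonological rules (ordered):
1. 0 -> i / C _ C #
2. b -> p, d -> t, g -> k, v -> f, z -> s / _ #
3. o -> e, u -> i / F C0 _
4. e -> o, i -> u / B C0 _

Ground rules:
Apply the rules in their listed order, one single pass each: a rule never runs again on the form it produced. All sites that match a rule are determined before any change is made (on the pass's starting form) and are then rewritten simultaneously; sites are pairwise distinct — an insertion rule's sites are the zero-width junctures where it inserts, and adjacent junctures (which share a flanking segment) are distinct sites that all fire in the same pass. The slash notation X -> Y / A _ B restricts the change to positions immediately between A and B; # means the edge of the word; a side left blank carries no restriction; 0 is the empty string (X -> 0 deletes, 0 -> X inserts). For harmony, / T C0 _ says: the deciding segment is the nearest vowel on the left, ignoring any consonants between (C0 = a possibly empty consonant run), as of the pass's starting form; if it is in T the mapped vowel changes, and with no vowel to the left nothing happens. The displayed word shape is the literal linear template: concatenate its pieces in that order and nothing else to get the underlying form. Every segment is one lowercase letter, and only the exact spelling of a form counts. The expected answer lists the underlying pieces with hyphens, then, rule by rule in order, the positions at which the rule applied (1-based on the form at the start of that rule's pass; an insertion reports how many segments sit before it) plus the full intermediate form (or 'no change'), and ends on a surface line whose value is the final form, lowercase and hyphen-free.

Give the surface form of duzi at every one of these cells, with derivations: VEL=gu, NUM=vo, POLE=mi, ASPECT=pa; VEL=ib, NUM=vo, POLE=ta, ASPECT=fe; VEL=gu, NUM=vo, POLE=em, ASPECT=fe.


cell VEL=gu, NUM=vo, POLE=mi, ASPECT=pa:
underlying: duzi-e-se-bl-m
1. 0 -> i / C _ C #: inserts after position(s) 9: duzieseblim
2. b -> p, d -> t, g -> k, v -> f, z -> s / _ #: no change
3. o -> e, u -> i / F C0 _: no change
4. e -> o, i -> u / B C0 _: fires at position(s) 4: duzueseblim
surface: duzueseblim

cell VEL=ib, NUM=vo, POLE=ta, ASPECT=fe:
underlying: duzi-b-lo-bl-rit
1. 0 -> i / C _ C #: no change
2. b -> p, d -> t, g -> k, v -> f, z -> s / _ #: no change
3. o -> e, u -> i / F C0 _: fires at position(s) 7: duzibleblrit
4. e -> o, i -> u / B C0 _: fires at position(s) 4: duzubleblrit
surface: duzubleblrit

cell VEL=gu, NUM=vo, POLE=em, ASPECT=fe:
underlying: duzi-b-zob-bl-m
1. 0 -> i / C _ C #: inserts after position(s) 10: duzibzobblim
2. b -> p, d -> t, g -> k, v -> f, z -> s / _ #: no change
3. o -> e, u -> i / F C0 _: fires at position(s) 7: duzibzebblim
4. e -> o, i -> u / B C0 _: fires at position(s) 4: duzubzebblim
surface: duzubzebblim


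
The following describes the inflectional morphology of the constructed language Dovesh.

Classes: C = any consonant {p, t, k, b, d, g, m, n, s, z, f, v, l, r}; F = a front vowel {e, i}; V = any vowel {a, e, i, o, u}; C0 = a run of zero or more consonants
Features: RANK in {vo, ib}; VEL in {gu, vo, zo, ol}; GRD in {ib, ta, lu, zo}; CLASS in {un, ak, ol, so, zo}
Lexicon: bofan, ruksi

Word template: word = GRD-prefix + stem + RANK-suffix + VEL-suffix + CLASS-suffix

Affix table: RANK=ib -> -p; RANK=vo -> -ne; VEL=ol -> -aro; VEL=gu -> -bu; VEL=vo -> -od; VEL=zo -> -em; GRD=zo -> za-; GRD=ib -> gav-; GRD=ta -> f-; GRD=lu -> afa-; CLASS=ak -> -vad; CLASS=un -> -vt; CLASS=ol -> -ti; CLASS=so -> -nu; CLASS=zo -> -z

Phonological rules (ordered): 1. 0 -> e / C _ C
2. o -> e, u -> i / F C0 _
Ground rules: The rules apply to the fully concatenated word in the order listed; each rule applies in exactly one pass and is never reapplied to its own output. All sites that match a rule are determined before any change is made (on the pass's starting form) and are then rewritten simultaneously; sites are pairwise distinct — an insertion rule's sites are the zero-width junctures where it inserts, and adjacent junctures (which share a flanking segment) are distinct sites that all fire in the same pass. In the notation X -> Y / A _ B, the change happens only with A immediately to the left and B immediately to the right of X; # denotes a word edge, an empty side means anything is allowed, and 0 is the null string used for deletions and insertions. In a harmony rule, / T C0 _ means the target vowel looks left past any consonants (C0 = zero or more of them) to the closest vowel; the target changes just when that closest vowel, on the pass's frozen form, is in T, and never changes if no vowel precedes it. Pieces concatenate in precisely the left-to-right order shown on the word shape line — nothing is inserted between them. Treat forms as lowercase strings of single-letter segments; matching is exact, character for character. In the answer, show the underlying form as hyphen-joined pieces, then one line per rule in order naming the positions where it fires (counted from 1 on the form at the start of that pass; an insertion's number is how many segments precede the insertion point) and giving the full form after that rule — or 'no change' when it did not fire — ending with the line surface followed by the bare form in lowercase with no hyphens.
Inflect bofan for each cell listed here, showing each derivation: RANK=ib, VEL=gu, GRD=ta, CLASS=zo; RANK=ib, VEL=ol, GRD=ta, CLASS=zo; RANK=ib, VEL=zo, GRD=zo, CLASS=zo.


cell RANK=ib, VEL=gu, GRD=ta, CLASS=zo:
underlying: f-bofan-p-bu-z
1. 0 -> e / C _ C: inserts after position(s) 1, 6, 7: febofanepebuz
2. o -> e, u -> i / F C0 _: fires at position(s) 4, 12: febefanepebiz
surface: febefanepebiz

cell RANK=ib, VEL=ol, GRD=ta, CLASS=zo:
underlying: f-bofan-p-aro-z
1. 0 -> e / C _ C: inserts after position(s) 1, 6: febofaneparoz
2. o -> e, u -> i / F C0 _: fires at position(s) 4: febefaneparoz
surface: febefaneparoz

cell RANK=ib, VEL=zo, GRD=zo, CLASS=zo:
underlying: za-bofan-p-em-z
1. 0 -> e / C _ C: inserts after position(s) 7, 10: zabofanepemez
2. o -> e, u -> i / F C0 _: no change
surface: zabofanepemez
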